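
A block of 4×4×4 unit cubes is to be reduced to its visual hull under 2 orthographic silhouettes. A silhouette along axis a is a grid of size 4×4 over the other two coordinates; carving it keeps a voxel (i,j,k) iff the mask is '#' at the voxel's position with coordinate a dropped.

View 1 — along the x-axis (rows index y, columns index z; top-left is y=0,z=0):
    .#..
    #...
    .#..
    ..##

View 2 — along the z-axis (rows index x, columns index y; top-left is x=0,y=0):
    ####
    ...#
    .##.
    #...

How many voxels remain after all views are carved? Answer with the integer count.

before carving: 64 voxels (4×4×4)
V1 x: intersect with YZ mask (5 set) -- 20 left
V2 z: intersect with XY mask (8 set) -- 10 left

voxel count = 10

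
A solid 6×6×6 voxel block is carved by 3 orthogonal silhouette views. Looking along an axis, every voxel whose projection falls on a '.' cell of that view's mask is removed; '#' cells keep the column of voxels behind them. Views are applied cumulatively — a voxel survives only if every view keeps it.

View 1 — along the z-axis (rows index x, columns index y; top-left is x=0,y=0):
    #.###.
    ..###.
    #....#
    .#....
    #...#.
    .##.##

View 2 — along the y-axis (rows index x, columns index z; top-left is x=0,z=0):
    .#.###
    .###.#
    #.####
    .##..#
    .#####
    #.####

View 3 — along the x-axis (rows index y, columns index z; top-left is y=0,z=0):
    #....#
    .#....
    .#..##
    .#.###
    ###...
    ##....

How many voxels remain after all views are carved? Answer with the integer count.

before carving: 216 voxels (6×6×6)
step 1: project along z, AND mask (16/36) → |grid| = 96
step 2: project along y, AND mask (26/36) → |grid| = 71
step 3: project along x, AND mask (15/36) → |grid| = 28

28 voxels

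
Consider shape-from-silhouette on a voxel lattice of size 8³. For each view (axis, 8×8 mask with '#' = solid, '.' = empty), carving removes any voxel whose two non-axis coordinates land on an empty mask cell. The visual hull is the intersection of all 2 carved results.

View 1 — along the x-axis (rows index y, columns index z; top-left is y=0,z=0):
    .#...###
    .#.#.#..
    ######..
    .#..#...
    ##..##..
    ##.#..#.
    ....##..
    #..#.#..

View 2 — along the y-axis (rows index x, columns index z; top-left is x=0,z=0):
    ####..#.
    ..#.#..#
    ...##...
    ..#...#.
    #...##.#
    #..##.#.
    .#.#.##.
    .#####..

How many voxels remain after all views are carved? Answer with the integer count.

before carving: 512 voxels (8×8×8)
step 1: project along x, AND mask (28/64) → |grid| = 224
step 2: project along y, AND mask (29/64) → |grid| = 102

102 voxels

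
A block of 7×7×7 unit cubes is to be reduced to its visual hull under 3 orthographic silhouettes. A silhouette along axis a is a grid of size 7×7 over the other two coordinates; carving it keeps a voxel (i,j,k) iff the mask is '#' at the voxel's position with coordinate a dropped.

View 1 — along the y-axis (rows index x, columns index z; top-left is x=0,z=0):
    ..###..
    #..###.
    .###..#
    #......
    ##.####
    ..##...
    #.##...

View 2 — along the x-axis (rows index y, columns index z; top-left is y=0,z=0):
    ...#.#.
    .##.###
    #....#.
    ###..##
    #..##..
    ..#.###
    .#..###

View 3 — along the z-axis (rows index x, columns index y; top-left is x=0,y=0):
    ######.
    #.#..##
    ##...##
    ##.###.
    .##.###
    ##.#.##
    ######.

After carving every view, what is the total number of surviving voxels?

54 voxels

start: 7×7×7 = 343 voxels
step 1: project along y, AND mask (23/49) → |grid| = 161
step 2: project along x, AND mask (25/49) → |grid| = 74
step 3: project along z, AND mask (35/49) → |grid| = 54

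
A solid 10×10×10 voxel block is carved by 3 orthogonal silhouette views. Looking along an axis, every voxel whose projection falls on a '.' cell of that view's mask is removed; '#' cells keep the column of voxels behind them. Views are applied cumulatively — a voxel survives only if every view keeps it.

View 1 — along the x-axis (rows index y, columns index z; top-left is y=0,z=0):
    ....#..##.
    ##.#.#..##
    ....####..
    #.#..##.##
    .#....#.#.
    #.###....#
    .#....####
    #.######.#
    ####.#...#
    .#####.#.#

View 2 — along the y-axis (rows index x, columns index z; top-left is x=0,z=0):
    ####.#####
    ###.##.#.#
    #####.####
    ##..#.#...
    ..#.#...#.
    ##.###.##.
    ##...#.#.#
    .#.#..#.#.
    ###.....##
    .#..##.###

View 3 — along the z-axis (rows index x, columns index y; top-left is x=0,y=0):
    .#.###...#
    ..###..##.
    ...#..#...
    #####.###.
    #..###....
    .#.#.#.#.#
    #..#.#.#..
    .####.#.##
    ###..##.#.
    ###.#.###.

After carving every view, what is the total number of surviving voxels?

voxel count = 162

before carving: 1000 voxels (10×10×10)
V1 x: intersect with YZ mask (53 set) -- 530 left
V2 y: intersect with XZ mask (59 set) -- 312 left
V3 z: intersect with XY mask (53 set) -- 162 left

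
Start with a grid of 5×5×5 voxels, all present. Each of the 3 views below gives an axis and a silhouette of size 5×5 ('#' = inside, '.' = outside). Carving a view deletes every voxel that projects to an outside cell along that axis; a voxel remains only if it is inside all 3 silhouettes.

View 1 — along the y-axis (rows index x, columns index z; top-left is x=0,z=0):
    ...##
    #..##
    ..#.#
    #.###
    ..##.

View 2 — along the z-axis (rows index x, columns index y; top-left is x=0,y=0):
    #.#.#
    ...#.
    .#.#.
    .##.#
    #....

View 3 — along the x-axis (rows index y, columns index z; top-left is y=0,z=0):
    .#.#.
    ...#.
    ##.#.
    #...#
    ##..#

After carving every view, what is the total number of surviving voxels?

before carving: 125 voxels (5×5×5)
carve view 1 (along y, XZ-mask fill 13/25): 65 voxels remain
carve view 2 (along z, XY-mask fill 10/25): 27 voxels remain
carve view 3 (along x, YZ-mask fill 11/25): 12 voxels remain

voxel count = 12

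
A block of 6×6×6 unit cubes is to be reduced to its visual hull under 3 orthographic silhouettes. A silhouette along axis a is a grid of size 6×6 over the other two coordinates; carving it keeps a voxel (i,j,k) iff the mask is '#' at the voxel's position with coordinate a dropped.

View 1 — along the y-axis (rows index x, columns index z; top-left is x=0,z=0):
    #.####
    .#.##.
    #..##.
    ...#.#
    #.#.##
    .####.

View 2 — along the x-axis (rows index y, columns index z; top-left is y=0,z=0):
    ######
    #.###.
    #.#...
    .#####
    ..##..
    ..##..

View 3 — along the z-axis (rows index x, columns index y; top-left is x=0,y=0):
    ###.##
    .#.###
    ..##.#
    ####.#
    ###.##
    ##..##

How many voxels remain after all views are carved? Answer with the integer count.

start: 6×6×6 = 216 voxels
step 1: project along y, AND mask (21/36) → |grid| = 126
step 2: project along x, AND mask (21/36) → |grid| = 77
step 3: project along z, AND mask (26/36) → |grid| = 54

54 voxels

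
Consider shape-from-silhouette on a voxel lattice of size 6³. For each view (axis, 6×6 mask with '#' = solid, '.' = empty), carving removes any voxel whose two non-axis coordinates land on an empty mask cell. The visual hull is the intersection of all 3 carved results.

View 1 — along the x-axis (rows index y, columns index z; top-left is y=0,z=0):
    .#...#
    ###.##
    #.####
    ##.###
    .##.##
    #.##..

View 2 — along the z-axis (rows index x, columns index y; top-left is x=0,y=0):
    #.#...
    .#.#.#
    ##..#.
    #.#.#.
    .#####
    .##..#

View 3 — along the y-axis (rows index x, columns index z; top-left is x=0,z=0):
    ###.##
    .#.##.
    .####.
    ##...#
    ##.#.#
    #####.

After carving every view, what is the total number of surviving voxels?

50 voxels

start: 6×6×6 = 216 voxels
V1 x: intersect with YZ mask (24 set) -- 144 left
V2 z: intersect with XY mask (19 set) -- 77 left
V3 y: intersect with XZ mask (24 set) -- 50 left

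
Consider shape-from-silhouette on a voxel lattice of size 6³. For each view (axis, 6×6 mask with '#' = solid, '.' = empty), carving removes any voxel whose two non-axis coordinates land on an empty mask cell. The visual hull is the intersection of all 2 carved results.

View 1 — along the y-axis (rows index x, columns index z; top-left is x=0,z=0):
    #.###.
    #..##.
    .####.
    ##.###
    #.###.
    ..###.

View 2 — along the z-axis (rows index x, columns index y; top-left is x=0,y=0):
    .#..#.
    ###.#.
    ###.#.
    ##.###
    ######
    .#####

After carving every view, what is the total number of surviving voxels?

initial block: 6^3 = 216
  1. axis=1 (XZ plane), |mask|=23  ⇒  voxels=138
  2. axis=2 (XY plane), |mask|=26  ⇒  voxels=100

|visual hull| = 100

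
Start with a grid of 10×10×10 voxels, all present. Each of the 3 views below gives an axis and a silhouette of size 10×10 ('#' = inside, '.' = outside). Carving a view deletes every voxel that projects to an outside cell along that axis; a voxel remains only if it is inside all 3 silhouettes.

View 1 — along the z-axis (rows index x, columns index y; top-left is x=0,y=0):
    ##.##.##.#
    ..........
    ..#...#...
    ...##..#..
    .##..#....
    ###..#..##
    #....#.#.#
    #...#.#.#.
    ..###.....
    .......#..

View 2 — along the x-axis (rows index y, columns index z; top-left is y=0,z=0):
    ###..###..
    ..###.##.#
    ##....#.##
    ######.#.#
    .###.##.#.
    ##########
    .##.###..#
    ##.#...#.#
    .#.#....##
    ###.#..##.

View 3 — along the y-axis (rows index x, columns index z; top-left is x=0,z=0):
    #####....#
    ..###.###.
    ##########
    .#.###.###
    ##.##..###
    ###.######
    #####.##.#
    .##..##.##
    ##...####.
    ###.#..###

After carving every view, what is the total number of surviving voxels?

158 voxels

before carving: 1000 voxels (10×10×10)
after view 1 [z-axis, 33 of 100 cells solid] → remaining = 330
after view 2 [x-axis, 62 of 100 cells solid] → remaining = 204
after view 3 [y-axis, 72 of 100 cells solid] → remaining = 158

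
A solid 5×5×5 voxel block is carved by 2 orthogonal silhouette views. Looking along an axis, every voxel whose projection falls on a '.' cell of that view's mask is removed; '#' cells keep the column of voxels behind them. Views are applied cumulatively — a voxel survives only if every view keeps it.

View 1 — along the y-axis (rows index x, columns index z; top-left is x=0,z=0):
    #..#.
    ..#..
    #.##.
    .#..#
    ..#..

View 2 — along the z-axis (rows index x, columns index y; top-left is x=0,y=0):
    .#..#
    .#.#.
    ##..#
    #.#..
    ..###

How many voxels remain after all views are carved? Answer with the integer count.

remaining voxels: 22

initial block: 5^3 = 125
carve view 1 (along y, XZ-mask fill 9/25): 45 voxels remain
carve view 2 (along z, XY-mask fill 12/25): 22 voxels remain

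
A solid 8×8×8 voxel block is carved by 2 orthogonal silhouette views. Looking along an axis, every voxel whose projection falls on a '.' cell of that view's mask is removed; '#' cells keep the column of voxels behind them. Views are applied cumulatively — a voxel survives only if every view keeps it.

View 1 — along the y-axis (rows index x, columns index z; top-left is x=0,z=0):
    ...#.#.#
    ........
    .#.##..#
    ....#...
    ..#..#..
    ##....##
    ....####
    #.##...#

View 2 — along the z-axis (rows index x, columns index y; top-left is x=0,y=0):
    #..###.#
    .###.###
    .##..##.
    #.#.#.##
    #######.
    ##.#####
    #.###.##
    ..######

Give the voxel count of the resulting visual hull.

start: 8×8×8 = 512 voxels
after view 1 [y-axis, 22 of 64 cells solid] → remaining = 176
after view 2 [z-axis, 46 of 64 cells solid] → remaining = 126

126 voxels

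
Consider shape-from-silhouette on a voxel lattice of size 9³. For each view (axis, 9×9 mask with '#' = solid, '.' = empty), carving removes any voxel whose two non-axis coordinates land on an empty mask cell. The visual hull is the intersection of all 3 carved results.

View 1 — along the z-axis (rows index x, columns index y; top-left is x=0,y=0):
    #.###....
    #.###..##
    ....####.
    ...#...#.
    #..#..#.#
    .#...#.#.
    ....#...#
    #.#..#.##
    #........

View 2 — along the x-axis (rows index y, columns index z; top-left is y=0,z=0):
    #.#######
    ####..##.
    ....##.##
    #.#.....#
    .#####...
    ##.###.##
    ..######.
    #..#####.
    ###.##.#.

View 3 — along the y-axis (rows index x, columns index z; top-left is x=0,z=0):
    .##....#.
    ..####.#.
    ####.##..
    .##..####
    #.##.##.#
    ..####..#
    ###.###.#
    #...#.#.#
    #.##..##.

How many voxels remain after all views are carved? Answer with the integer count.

initial block: 9^3 = 729
  1. axis=2 (XY plane), |mask|=31  ⇒  voxels=279
  2. axis=0 (YZ plane), |mask|=51  ⇒  voxels=177
  3. axis=1 (XZ plane), |mask|=47  ⇒  voxels=101

remaining voxels: 101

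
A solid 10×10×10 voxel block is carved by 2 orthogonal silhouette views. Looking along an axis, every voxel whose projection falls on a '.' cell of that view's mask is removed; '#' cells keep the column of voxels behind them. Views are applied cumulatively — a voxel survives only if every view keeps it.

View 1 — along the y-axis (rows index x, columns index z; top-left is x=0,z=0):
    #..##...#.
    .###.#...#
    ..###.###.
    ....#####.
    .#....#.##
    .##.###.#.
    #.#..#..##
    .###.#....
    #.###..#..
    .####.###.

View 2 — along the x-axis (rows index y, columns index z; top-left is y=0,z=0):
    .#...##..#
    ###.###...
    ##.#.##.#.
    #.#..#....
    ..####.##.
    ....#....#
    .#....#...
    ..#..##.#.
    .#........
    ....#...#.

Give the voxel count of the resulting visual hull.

191 voxels

full grid |V| = 1000
carve view 1 (along y, XZ-mask fill 51/100): 510 voxels remain
carve view 2 (along x, YZ-mask fill 36/100): 191 voxels remain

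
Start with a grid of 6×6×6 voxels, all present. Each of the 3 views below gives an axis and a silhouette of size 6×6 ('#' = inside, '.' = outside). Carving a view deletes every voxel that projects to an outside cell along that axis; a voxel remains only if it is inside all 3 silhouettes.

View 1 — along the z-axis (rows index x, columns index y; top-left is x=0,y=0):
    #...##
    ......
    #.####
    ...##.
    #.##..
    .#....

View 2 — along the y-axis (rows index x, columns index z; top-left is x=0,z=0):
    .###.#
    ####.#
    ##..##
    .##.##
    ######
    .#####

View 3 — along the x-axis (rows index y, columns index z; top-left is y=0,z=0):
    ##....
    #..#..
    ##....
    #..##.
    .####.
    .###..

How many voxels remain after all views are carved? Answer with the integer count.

initial block: 6^3 = 216
  1. axis=2 (XY plane), |mask|=14  ⇒  voxels=84
  2. axis=1 (XZ plane), |mask|=28  ⇒  voxels=63
  3. axis=0 (YZ plane), |mask|=16  ⇒  voxels=28

|visual hull| = 28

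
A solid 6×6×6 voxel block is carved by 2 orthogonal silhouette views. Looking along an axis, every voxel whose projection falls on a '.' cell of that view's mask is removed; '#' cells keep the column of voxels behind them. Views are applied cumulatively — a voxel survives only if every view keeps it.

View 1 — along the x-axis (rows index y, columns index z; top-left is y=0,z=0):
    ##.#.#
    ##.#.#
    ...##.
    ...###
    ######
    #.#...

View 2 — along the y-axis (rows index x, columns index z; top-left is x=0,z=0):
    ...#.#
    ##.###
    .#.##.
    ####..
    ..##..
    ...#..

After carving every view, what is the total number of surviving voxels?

before carving: 216 voxels (6×6×6)
V1 x: intersect with YZ mask (21 set) -- 126 left
V2 y: intersect with XZ mask (17 set) -- 65 left

|visual hull| = 65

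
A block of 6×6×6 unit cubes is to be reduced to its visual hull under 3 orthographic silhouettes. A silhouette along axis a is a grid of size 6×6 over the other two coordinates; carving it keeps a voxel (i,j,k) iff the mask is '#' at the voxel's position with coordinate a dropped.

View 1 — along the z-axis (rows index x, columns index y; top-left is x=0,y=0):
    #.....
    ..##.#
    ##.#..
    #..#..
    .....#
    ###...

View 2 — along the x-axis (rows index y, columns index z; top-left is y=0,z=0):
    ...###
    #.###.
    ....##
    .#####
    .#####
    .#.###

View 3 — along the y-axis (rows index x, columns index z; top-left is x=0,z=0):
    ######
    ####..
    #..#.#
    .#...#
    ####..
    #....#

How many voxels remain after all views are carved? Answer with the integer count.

start: 6×6×6 = 216 voxels
step 1: project along z, AND mask (13/36) → |grid| = 78
step 2: project along x, AND mask (23/36) → |grid| = 47
step 3: project along y, AND mask (21/36) → |grid| = 22

remaining voxels: 22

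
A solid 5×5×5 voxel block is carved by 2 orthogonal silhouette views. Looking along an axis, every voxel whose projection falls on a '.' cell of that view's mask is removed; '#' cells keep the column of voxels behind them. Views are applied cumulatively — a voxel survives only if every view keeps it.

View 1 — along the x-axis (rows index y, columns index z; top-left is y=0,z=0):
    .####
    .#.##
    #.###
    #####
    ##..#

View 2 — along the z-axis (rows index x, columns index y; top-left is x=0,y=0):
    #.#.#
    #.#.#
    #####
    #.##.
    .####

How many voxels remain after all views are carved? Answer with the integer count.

voxel count = 69

full grid |V| = 125
step 1: project along x, AND mask (19/25) → |grid| = 95
step 2: project along z, AND mask (18/25) → |grid| = 69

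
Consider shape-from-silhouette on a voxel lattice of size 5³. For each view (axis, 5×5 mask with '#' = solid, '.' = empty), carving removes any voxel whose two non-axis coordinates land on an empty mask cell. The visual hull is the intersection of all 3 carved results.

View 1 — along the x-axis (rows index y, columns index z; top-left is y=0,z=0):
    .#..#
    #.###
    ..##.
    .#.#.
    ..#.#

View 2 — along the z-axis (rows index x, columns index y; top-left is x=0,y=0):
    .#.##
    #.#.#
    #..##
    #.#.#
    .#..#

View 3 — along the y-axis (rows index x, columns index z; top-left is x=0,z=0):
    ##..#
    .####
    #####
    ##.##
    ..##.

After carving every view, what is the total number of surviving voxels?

start: 5×5×5 = 125 voxels
[1] x-view keeps 12 columns → grid now 60
[2] z-view keeps 14 columns → grid now 32
[3] y-view keeps 18 columns → grid now 23

|visual hull| = 23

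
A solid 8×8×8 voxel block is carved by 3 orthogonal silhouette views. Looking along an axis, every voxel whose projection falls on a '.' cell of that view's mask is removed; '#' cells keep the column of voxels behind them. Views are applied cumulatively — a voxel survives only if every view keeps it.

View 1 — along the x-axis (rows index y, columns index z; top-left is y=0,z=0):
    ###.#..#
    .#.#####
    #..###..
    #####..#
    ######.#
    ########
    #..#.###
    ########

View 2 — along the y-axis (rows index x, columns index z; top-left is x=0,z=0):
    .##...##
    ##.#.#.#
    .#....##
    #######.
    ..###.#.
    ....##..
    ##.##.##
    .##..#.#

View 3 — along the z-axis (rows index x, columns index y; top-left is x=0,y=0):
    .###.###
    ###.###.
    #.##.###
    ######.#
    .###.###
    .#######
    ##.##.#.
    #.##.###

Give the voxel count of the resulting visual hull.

start: 8×8×8 = 512 voxels
step 1: project along x, AND mask (49/64) → |grid| = 392
step 2: project along y, AND mask (35/64) → |grid| = 212
step 3: project along z, AND mask (49/64) → |grid| = 160

|visual hull| = 160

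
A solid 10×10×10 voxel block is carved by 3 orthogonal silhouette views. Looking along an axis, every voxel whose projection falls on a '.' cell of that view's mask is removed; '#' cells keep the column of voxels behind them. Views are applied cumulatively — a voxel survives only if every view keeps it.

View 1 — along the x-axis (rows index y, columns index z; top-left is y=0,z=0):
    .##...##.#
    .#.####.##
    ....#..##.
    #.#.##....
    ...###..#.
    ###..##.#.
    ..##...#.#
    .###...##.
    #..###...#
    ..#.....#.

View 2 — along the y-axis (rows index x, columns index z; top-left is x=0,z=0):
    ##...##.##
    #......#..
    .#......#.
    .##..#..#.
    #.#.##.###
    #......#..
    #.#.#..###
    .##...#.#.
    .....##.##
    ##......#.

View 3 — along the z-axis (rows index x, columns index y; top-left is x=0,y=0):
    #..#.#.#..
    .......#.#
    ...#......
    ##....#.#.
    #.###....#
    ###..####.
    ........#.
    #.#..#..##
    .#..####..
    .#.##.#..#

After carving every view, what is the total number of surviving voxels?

full grid |V| = 1000
carve view 1 (along x, YZ-mask fill 45/100): 450 voxels remain
carve view 2 (along y, XZ-mask fill 40/100): 181 voxels remain
carve view 3 (along z, XY-mask fill 39/100): 70 voxels remain

voxel count = 70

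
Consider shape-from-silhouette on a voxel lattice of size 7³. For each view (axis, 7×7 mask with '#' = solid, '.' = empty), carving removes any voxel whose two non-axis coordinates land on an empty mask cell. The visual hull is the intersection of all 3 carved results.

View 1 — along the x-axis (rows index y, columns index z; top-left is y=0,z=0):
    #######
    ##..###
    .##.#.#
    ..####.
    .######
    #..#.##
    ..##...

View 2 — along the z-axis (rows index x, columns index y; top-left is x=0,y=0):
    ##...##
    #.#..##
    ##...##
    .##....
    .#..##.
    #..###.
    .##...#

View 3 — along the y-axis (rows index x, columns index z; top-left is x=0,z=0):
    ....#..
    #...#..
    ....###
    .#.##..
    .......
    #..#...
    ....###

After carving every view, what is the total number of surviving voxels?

remaining voxels: 29

initial block: 7^3 = 343
V1 x: intersect with YZ mask (32 set) -- 224 left
V2 z: intersect with XY mask (24 set) -- 109 left
V3 y: intersect with XZ mask (14 set) -- 29 left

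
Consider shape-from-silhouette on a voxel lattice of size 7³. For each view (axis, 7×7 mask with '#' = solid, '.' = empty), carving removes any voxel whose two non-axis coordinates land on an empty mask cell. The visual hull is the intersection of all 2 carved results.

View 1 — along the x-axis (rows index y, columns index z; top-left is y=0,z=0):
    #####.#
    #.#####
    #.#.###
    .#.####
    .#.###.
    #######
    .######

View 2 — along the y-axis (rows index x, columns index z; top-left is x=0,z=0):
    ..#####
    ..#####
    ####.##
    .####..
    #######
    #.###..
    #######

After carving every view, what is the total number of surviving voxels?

full grid |V| = 343
after view 1 [x-axis, 39 of 49 cells solid] → remaining = 273
after view 2 [y-axis, 38 of 49 cells solid] → remaining = 215

215 voxels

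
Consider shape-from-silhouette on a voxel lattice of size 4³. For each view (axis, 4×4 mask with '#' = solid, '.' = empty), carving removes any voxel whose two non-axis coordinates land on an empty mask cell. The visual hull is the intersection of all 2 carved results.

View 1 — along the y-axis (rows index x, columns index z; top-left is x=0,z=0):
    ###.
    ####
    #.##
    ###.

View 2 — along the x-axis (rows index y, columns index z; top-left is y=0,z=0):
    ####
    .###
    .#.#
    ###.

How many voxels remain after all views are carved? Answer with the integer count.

remaining voxels: 38

initial block: 4^3 = 64
carve view 1 (along y, XZ-mask fill 13/16): 52 voxels remain
carve view 2 (along x, YZ-mask fill 12/16): 38 voxels remain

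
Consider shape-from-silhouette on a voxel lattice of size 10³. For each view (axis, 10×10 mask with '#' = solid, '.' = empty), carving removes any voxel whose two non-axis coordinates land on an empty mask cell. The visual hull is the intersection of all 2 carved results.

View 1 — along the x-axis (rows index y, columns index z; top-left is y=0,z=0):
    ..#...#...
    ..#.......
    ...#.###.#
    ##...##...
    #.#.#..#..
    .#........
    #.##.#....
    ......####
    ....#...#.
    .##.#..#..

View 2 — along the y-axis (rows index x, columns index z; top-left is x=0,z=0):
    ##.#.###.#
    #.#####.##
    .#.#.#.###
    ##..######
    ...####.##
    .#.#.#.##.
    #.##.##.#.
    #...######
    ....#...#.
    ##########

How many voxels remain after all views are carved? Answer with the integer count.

full grid |V| = 1000
carve view 1 (along x, YZ-mask fill 31/100): 310 voxels remain
carve view 2 (along y, XZ-mask fill 65/100): 191 voxels remain

191 voxels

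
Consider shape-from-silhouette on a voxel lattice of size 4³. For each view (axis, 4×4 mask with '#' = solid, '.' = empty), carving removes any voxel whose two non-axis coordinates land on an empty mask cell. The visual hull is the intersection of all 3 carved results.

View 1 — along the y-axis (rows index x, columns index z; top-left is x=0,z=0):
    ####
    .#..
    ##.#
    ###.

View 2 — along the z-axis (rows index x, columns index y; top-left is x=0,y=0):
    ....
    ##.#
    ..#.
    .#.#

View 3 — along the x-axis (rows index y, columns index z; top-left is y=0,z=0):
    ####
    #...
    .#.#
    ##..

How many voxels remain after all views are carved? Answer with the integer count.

7 voxels

full grid |V| = 64
step 1: project along y, AND mask (11/16) → |grid| = 44
step 2: project along z, AND mask (6/16) → |grid| = 12
step 3: project along x, AND mask (9/16) → |grid| = 7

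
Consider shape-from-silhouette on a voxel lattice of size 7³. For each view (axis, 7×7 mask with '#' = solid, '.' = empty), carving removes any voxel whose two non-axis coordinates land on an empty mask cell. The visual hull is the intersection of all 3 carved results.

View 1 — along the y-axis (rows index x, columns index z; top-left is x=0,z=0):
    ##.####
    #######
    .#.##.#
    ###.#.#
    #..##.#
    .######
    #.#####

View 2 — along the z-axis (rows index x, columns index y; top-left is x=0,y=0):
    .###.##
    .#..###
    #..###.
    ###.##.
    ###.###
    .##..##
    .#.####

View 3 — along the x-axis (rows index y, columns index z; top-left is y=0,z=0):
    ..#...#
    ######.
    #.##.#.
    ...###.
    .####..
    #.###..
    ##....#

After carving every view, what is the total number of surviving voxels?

initial block: 7^3 = 343
  1. axis=1 (XZ plane), |mask|=38  ⇒  voxels=266
  2. axis=2 (XY plane), |mask|=33  ⇒  voxels=177
  3. axis=0 (YZ plane), |mask|=26  ⇒  voxels=99

99 voxels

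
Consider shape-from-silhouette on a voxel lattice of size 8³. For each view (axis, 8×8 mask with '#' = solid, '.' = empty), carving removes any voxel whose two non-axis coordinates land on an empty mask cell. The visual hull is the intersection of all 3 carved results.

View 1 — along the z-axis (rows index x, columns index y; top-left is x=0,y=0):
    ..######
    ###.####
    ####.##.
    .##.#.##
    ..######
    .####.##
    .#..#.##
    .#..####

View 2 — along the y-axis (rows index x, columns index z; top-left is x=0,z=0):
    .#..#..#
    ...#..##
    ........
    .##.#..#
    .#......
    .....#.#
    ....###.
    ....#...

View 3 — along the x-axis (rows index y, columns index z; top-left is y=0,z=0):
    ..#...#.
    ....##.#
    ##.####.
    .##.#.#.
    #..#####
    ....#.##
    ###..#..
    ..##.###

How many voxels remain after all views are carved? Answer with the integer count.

remaining voxels: 54

full grid |V| = 512
V1 z: intersect with XY mask (45 set) -- 360 left
V2 y: intersect with XZ mask (17 set) -- 94 left
V3 x: intersect with YZ mask (33 set) -- 54 left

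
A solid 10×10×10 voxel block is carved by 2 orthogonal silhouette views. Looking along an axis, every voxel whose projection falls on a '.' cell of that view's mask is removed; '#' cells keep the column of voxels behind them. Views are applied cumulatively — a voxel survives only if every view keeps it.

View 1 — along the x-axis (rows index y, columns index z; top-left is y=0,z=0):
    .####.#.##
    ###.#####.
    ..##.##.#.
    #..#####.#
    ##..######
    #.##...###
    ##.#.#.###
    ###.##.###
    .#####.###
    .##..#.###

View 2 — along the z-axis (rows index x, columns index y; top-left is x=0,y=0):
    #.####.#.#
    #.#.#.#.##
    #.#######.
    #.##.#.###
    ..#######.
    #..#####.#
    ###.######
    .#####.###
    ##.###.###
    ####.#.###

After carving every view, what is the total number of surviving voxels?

521 voxels

full grid |V| = 1000
[1] x-view keeps 70 columns → grid now 700
[2] z-view keeps 75 columns → grid now 521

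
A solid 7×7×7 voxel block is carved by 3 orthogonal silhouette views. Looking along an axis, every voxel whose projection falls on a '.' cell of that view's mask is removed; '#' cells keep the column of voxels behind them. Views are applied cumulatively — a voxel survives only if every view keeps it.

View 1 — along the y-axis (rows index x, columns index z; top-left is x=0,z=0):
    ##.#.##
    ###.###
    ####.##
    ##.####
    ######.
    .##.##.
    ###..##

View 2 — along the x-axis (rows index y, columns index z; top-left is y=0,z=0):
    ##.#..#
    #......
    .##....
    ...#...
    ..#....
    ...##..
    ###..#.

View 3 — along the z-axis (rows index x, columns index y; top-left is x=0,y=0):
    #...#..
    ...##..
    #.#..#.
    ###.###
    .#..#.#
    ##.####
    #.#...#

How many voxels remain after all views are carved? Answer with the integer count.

remaining voxels: 44

full grid |V| = 343
  1. axis=1 (XZ plane), |mask|=38  ⇒  voxels=266
  2. axis=0 (YZ plane), |mask|=15  ⇒  voxels=82
  3. axis=2 (XY plane), |mask|=25  ⇒  voxels=44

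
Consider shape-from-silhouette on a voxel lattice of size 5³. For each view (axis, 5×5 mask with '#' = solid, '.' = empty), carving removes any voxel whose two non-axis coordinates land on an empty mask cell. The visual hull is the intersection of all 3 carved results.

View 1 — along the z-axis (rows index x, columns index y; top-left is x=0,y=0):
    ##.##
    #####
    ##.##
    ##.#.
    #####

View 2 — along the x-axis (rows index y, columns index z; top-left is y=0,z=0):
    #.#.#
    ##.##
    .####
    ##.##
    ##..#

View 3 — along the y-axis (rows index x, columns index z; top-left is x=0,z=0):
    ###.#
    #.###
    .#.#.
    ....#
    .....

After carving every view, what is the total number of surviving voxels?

remaining voxels: 34

start: 5×5×5 = 125 voxels
after view 1 [z-axis, 21 of 25 cells solid] → remaining = 105
after view 2 [x-axis, 18 of 25 cells solid] → remaining = 75
after view 3 [y-axis, 11 of 25 cells solid] → remaining = 34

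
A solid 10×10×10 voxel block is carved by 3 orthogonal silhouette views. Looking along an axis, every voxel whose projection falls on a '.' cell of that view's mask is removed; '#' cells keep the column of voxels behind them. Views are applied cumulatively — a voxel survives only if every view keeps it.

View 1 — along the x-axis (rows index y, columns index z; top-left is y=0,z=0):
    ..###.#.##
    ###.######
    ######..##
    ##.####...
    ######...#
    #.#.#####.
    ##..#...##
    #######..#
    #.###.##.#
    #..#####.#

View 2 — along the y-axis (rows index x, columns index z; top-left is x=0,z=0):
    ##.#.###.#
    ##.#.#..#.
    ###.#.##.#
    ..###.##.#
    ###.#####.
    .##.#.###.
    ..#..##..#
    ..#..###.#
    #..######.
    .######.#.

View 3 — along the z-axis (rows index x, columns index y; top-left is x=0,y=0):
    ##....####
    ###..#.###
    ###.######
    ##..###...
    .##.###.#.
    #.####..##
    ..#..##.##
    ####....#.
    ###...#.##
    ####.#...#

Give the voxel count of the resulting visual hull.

before carving: 1000 voxels (10×10×10)
[1] x-view keeps 70 columns → grid now 700
[2] y-view keeps 62 columns → grid now 430
[3] z-view keeps 62 columns → grid now 270

remaining voxels: 270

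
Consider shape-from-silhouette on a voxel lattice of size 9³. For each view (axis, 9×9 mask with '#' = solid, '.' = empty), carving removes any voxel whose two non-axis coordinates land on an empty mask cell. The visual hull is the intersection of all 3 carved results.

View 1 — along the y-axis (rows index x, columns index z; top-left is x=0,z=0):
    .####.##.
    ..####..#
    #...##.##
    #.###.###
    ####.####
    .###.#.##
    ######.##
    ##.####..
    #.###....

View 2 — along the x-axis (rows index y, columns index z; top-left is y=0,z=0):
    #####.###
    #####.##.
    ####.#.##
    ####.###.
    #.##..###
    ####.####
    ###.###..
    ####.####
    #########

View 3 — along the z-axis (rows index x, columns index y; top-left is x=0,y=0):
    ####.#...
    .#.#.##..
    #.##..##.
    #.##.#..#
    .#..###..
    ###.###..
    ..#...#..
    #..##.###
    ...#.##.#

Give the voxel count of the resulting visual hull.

194 voxels

initial block: 9^3 = 729
V1 y: intersect with XZ mask (55 set) -- 495 left
V2 x: intersect with YZ mask (66 set) -- 401 left
V3 z: intersect with XY mask (41 set) -- 194 left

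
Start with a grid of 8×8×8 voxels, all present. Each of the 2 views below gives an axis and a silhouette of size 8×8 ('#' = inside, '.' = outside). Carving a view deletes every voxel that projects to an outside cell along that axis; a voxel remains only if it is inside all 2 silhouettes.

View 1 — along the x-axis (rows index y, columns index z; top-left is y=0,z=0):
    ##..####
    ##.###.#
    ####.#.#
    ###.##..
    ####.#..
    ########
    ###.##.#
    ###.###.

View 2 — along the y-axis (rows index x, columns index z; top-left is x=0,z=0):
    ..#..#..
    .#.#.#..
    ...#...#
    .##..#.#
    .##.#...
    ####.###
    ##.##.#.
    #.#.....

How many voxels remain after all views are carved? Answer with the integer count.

start: 8×8×8 = 512 voxels
[1] x-view keeps 48 columns → grid now 384
[2] y-view keeps 28 columns → grid now 175

|visual hull| = 175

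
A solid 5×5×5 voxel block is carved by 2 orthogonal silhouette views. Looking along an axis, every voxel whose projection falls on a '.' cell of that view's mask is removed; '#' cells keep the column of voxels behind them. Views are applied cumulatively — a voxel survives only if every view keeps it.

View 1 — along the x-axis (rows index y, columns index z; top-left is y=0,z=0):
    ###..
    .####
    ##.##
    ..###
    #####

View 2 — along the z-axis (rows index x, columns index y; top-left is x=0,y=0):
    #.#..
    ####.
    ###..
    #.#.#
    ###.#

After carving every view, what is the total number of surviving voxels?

60 voxels

full grid |V| = 125
after view 1 [x-axis, 19 of 25 cells solid] → remaining = 95
after view 2 [z-axis, 16 of 25 cells solid] → remaining = 60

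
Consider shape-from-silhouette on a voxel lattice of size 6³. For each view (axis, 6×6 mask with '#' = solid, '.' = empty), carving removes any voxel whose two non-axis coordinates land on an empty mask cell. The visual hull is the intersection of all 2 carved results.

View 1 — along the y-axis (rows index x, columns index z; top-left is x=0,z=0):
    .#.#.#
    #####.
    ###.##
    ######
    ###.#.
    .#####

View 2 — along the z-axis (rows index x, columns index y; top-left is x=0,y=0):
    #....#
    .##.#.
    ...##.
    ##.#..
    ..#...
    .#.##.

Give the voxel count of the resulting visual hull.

voxel count = 68

start: 6×6×6 = 216 voxels
V1 y: intersect with XZ mask (28 set) -- 168 left
V2 z: intersect with XY mask (14 set) -- 68 left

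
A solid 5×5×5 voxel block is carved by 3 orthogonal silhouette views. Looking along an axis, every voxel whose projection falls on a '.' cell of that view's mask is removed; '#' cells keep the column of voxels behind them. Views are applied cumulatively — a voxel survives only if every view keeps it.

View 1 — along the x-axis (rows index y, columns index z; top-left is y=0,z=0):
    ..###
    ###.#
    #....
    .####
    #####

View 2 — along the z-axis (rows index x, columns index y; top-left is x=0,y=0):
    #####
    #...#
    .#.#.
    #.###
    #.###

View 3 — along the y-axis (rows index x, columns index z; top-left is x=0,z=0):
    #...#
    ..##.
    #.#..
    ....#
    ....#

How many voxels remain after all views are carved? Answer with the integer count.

before carving: 125 voxels (5×5×5)
step 1: project along x, AND mask (17/25) → |grid| = 85
step 2: project along z, AND mask (17/25) → |grid| = 59
step 3: project along y, AND mask (8/25) → |grid| = 20

20 voxels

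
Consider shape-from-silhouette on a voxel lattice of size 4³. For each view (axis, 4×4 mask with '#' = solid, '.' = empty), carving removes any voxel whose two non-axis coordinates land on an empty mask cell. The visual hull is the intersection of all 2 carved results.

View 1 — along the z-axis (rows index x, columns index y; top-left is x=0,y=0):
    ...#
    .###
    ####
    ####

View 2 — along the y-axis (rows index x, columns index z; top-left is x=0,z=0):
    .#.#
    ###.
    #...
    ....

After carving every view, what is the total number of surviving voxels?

initial block: 4^3 = 64
carve view 1 (along z, XY-mask fill 12/16): 48 voxels remain
carve view 2 (along y, XZ-mask fill 6/16): 15 voxels remain

|visual hull| = 15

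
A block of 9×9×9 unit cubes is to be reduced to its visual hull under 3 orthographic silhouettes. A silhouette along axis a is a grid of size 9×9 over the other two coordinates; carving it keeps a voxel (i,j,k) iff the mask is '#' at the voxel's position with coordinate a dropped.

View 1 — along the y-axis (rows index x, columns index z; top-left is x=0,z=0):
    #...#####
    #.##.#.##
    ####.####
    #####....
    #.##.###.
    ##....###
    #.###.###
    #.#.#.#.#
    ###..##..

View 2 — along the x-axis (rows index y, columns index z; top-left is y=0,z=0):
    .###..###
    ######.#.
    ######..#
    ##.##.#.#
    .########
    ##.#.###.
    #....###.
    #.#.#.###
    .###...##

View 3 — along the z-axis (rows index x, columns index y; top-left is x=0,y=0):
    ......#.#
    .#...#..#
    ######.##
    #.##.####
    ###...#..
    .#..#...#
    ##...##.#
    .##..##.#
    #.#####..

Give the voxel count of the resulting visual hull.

voxel count = 169

before carving: 729 voxels (9×9×9)
after view 1 [y-axis, 53 of 81 cells solid] → remaining = 477
after view 2 [x-axis, 55 of 81 cells solid] → remaining = 324
after view 3 [z-axis, 43 of 81 cells solid] → remaining = 169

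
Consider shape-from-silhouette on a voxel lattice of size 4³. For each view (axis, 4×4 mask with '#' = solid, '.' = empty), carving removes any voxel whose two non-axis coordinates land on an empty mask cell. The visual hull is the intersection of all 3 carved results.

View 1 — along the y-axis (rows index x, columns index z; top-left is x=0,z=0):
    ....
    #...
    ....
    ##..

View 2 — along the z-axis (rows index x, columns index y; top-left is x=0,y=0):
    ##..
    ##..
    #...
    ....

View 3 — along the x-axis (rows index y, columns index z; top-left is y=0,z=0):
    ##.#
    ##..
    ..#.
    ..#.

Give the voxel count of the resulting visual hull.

before carving: 64 voxels (4×4×4)
after view 1 [y-axis, 3 of 16 cells solid] → remaining = 12
after view 2 [z-axis, 5 of 16 cells solid] → remaining = 2
after view 3 [x-axis, 7 of 16 cells solid] → remaining = 2

|visual hull| = 2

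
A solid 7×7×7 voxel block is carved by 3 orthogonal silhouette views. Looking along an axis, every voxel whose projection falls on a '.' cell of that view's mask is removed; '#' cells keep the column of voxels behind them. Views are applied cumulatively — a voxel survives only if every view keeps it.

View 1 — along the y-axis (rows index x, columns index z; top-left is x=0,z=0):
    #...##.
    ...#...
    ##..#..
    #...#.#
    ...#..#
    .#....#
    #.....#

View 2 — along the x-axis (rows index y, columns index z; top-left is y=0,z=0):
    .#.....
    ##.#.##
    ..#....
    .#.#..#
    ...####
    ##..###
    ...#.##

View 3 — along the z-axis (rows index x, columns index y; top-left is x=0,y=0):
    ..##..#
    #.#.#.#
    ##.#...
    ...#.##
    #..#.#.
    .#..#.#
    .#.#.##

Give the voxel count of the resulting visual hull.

initial block: 7^3 = 343
carve view 1 (along y, XZ-mask fill 16/49): 112 voxels remain
carve view 2 (along x, YZ-mask fill 22/49): 54 voxels remain
carve view 3 (along z, XY-mask fill 23/49): 25 voxels remain

remaining voxels: 25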